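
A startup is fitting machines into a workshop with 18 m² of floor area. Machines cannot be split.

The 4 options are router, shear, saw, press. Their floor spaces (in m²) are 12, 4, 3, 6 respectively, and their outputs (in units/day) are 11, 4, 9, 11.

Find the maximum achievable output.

24

Allowing fractional choices, the relaxed optimum would be about 28.6, but machines are indivisible.
router + press: floor space 12 + 6 = 18 ≤ 18, output 11 + 11 = 22.
saw + press: floor space 3 + 6 = 9 ≤ 18, output 9 + 11 = 20.
shear + saw + press: floor space 4 + 3 + 6 = 13 ≤ 18, output 4 + 9 + 11 = 24.
Best is shear, saw, and press with total output 24.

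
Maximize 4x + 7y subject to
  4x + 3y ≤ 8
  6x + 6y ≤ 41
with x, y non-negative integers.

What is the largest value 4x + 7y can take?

(x,y)=(0,2) is feasible, giving 14.
(x,y)=(1,1) is feasible, giving 11.
(x,y)=(0,1) is feasible, giving 7.
No feasible integer point exceeds 14.

14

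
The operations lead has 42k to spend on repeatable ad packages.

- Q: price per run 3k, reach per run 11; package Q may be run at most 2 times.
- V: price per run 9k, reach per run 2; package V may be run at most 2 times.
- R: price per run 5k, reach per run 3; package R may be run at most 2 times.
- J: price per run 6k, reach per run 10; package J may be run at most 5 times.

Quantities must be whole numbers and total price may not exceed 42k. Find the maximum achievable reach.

75

Take 2×Q, 1×R, and 5×J: price 41 ≤ 42, reach 2·11 + 1·3 + 5·10 = 75.
Q has the best ratio (11/3) and is taken to its limit of 2; remaining capacity is filled optimally with the others.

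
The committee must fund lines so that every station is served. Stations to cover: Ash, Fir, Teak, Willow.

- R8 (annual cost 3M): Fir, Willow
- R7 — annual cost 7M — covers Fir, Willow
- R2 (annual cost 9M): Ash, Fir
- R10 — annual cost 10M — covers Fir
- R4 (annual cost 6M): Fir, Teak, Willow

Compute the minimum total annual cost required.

The greedy cost-per-new-station heuristic would pick R8, R4, and R2 for 18, but a cheaper cover exists.
Choose R2 and R4: together they cover Ash, Fir, Teak, Willow — every station.
Total annual cost: 9 + 6 = 15.
No cover costs less than 15.

15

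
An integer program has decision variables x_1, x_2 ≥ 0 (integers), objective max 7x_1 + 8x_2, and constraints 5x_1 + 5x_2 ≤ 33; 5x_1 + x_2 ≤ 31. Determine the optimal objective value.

(x_1,x_2)=(0,6): 5·0+5·6=30≤33, 5·0+1·6=6≤31, objective 48.
(x_1,x_2)=(1,5): 5·1+5·5=30≤33, 5·1+1·5=10≤31, objective 47.
No feasible integer point exceeds 48.

48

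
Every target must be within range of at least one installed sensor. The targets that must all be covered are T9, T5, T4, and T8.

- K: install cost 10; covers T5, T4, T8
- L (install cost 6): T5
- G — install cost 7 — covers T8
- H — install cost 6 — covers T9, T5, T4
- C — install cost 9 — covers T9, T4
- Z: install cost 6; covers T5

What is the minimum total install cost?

This is an integer covering problem.
Choose G and H: together they cover T9, T5, T4, T8 — every target.
Total install cost: 7 + 6 = 13.
No cover costs less than 13.

13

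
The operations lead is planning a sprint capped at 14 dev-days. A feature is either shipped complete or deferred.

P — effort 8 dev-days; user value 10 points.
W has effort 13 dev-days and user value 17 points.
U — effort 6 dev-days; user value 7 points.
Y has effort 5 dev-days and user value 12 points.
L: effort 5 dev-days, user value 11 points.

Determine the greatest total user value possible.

This is a 0-1 knapsack instance.
P + Y: effort 8 + 5 = 13 ≤ 14, user value 10 + 12 = 22.
Y + L: effort 5 + 5 = 10 ≤ 14, user value 12 + 11 = 23.
Best is Y and L with total user value 23.

23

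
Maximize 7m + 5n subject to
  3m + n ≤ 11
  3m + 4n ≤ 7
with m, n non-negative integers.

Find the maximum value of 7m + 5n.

14

Relaxing integrality, the LP optimum is 16.33 at (m,n) = (2.33, 0), which is not an integer point.
(m,n)=(2,0) is feasible, giving 14.
(m,n)=(1,1) is feasible, giving 12.
No feasible integer point exceeds 14.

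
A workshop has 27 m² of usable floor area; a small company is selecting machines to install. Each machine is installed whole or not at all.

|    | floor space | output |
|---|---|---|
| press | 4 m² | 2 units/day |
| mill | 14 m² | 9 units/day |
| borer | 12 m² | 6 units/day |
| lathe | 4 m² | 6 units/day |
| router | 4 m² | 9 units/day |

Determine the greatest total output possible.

Take press, mill, lathe, and router: floor space 4 + 14 + 4 + 4 = 26 ≤ 27, output 2 + 9 + 6 + 9 = 26.
No other feasible combination does better.

26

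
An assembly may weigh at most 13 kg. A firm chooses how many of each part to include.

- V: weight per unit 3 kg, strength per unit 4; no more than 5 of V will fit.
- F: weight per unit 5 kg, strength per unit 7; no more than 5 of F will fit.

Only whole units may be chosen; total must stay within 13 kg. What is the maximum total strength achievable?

F has the best ratio (7/5); taking only F gives at most 2×7 = 14 (stopped by the weight limit).
Mixing does better — 1×V and 2×F: weight 13 ≤ 13, strength 1·4 + 2·7 = 18.

18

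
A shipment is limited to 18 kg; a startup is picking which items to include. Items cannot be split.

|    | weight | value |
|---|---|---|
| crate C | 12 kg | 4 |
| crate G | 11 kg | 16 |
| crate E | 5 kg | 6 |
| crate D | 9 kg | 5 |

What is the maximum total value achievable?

22

Allowing fractional choices, the relaxed optimum would be about 23.1, but items are indivisible.
crate G: weight 11 ≤ 18, value 16.
crate E + crate D: weight 5 + 9 = 14 ≤ 18, value 6 + 5 = 11.
crate G + crate E: weight 11 + 5 = 16 ≤ 18, value 16 + 6 = 22.
Best is crate G and crate E with total value 22.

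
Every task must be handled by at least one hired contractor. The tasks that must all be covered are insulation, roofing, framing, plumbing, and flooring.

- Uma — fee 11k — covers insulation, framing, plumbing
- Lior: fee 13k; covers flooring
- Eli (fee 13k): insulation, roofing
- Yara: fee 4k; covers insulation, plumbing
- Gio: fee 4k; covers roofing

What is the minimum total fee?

28

This is a weighted set-cover instance.
The greedy cost-per-new-task heuristic would pick Yara, Gio, Uma, and Lior for 32, but a cheaper cover exists.
Choose Uma, Lior, and Gio: together they cover insulation, roofing, framing, plumbing, flooring — every task.
Total fee: 11 + 13 + 4 = 28.
No cover costs less than 28.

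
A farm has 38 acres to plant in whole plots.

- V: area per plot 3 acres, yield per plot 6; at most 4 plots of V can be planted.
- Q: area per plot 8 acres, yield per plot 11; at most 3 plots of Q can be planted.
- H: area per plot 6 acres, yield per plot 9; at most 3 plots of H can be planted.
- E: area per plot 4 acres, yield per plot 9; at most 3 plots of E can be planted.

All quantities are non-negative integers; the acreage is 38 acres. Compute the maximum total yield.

This is a bounded integer knapsack.
4×V, 1×Q, 1×H, and 3×E: area 38 ≤ 38, yield 4·6 + 1·11 + 1·9 + 3·9 = 71.
4×V, 2×H, and 3×E: area 36 ≤ 38, yield 4·6 + 2·9 + 3·9 = 69.
Best is 71.

71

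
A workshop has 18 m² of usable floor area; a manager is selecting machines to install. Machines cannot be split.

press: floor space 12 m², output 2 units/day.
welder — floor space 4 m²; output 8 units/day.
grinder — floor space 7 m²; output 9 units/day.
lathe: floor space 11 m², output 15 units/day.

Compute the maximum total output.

24

Allowing fractional choices, the relaxed optimum would be about 26.9, but machines are indivisible.
welder + grinder: floor space 4 + 7 = 11 ≤ 18, output 8 + 9 = 17.
welder + lathe: floor space 4 + 11 = 15 ≤ 18, output 8 + 15 = 23.
grinder + lathe: floor space 7 + 11 = 18 ≤ 18, output 9 + 15 = 24.
Best is grinder and lathe with total output 24.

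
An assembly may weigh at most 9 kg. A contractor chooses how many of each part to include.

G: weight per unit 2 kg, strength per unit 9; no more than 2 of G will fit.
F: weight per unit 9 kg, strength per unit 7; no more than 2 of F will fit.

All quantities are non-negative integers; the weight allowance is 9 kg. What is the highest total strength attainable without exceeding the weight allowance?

2×G: weight 4 ≤ 9, strength 2·9 = 18.
1×G: weight 2 ≤ 9, strength 1·9 = 9.
Best is 18.

18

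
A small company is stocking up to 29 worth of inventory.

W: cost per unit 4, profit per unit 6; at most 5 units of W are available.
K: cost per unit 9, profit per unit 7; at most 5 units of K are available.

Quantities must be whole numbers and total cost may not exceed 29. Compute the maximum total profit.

4×W and 1×K: cost 25 ≤ 29, profit 4·6 + 1·7 = 31.
5×W and 1×K: cost 29 ≤ 29, profit 5·6 + 1·7 = 37.
Best is 37.

37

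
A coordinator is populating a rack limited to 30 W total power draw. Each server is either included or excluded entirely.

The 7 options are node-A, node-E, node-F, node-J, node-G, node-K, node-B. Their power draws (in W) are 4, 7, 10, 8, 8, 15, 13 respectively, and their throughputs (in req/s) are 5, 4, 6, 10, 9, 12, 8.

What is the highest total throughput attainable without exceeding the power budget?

Allowing fractional choices, the relaxed optimum would be about 32.0, but servers are indivisible.
node-A + node-E + node-J + node-G: power draw 4 + 7 + 8 + 8 = 27 ≤ 30, throughput 5 + 4 + 10 + 9 = 28.
node-A + node-F + node-J + node-G: power draw 4 + 10 + 8 + 8 = 30 ≤ 30, throughput 5 + 6 + 10 + 9 = 30.
node-A + node-J + node-K: power draw 4 + 8 + 15 = 27 ≤ 30, throughput 5 + 10 + 12 = 27.
Best is node-A, node-F, node-J, and node-G with total throughput 30.

30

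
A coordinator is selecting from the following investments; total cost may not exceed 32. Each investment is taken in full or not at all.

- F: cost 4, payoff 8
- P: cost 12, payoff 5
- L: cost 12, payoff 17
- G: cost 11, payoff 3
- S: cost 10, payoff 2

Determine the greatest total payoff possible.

30

F + P + L: cost 4 + 12 + 12 = 28 ≤ 32, payoff 8 + 5 + 17 = 30.
F + L + S: cost 4 + 12 + 10 = 26 ≤ 32, payoff 8 + 17 + 2 = 27.
F + L + G: cost 4 + 12 + 11 = 27 ≤ 32, payoff 8 + 17 + 3 = 28.
Best is F, P, and L with total payoff 30.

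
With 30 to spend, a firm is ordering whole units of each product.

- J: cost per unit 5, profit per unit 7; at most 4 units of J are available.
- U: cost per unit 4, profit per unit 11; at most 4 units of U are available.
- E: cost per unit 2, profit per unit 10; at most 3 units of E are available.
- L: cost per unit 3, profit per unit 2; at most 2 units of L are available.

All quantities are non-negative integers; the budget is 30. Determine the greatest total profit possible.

This is a bounded integer knapsack.
E has the best ratio (10/2); taking only E gives at most 3×10 = 30 (stopped by the supply cap of 3).
Mixing does better — 1×J, 4×U, 3×E, and 1×L: cost 30 ≤ 30, profit 1·7 + 4·11 + 3·10 + 1·2 = 83.

83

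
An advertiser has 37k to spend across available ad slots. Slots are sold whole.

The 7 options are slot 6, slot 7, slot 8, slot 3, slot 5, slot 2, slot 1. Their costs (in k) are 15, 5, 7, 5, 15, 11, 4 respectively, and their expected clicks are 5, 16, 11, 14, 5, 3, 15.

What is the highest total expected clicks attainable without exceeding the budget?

61

This is an integer program with binary decision variables.
Take slot 6, slot 7, slot 8, slot 3, and slot 1: cost 15 + 5 + 7 + 5 + 4 = 36 ≤ 37, expected clicks 5 + 16 + 11 + 14 + 15 = 61.
No feasible combination exceeds this.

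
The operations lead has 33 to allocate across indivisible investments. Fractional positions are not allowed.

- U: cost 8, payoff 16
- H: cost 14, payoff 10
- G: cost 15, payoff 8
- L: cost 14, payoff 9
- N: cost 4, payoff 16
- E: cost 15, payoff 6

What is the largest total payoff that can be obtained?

42

Allowing fractional choices, the relaxed optimum would be about 46.5, but investments are indivisible.
U + L + N: cost 8 + 14 + 4 = 26 ≤ 33, payoff 16 + 9 + 16 = 41.
U + H + N: cost 8 + 14 + 4 = 26 ≤ 33, payoff 16 + 10 + 16 = 42.
Best is U, H, and N with total payoff 42.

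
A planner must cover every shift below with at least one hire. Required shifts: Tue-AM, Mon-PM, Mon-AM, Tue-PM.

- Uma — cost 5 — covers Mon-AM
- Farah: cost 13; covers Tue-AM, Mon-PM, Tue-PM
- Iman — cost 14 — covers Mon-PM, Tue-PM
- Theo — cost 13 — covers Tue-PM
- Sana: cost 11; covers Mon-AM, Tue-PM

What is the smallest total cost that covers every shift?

18

Choose Uma and Farah: together they cover Tue-AM, Mon-PM, Mon-AM, Tue-PM — every shift.
Total cost: 5 + 13 = 18.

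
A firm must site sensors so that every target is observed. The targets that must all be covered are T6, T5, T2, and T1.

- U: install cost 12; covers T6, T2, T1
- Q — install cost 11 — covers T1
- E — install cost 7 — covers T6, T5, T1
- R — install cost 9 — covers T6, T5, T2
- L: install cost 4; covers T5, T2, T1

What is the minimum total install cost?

Choose E and L: together they cover T6, T5, T2, T1 — every target.
Total install cost: 7 + 4 = 11.
No cover costs less than 11.

11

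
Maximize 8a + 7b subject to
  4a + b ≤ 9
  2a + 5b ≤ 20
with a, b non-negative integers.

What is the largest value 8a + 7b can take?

Relaxing integrality, the LP optimum is 35.22 at (a,b) = (1.39, 3.44), which is not an integer point.
(a,b)=(1,3): 4·1+1·3=7≤9, 2·1+5·3=17≤20, objective 29.
(a,b)=(0,4): 4·0+1·4=4≤9, 2·0+5·4=20≤20, objective 28.
(a,b)=(1,2): 4·1+1·2=6≤9, 2·1+5·2=12≤20, objective 22.
(a,b)=(0,3): 4·0+1·3=3≤9, 2·0+5·3=15≤20, objective 21.
No feasible integer point exceeds 29.

29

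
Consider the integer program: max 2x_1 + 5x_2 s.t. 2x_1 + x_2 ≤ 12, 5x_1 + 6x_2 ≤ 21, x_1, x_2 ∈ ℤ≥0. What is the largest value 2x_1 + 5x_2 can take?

15

Relaxing integrality, the LP optimum is 17.50 at (x_1,x_2) = (0, 3.5), which is not an integer point.
(x_1,x_2)=(0,3) is feasible, giving 15.
(x_1,x_2)=(1,2) is feasible, giving 12.
The best lattice point is (0,3), giving 15.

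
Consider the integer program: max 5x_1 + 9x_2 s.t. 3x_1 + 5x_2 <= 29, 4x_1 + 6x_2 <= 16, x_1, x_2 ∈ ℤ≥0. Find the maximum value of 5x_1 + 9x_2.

The continuous relaxation peaks at (0, 2.67) with value 24.00; rounding to a feasible lattice point costs some objective.
(x_1,x_2)=(1,2): 3·1+5·2=13≤29, 4·1+6·2=16≤16, objective 23.
(x_1,x_2)=(2,1): 3·2+5·1=11≤29, 4·2+6·1=14≤16, objective 19.
Maximum is 23 at (x_1,x_2)=(1,2).

23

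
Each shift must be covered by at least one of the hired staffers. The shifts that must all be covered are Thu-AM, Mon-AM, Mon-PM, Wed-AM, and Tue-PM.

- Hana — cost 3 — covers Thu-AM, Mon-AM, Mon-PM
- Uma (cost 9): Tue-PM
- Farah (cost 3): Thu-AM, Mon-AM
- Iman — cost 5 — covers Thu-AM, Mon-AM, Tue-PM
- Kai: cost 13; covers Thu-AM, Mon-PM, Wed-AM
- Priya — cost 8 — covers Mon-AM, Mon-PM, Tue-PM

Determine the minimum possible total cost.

18

This is a weighted set-cover instance.
The greedy cost-per-new-shift heuristic would pick Hana, Iman, and Kai for 21, but a cheaper cover exists.
Choose Iman and Kai: together they cover Thu-AM, Mon-AM, Mon-PM, Wed-AM, Tue-PM — every shift.
Total cost: 5 + 13 = 18.
No cover costs less than 18.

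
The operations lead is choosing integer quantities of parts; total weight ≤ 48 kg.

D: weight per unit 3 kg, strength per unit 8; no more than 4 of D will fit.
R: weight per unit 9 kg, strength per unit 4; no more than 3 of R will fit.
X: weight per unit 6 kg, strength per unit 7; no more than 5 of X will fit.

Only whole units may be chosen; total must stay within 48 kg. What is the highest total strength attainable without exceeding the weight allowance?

67

Take 4×D and 5×X: weight 42 ≤ 48, strength 4·8 + 5·7 = 67.
D has the best ratio (8/3) and is taken to its limit of 4; remaining capacity is filled optimally with the others.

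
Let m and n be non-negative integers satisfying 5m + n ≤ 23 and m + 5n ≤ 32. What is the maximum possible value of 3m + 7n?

48

Relaxing integrality, the LP optimum is 50.33 at (m,n) = (3.46, 5.71), which is not an integer point.
(m,n)=(2,6): 5·2+1·6=16≤23, 1·2+5·6=32≤32, objective 48.
(m,n)=(1,6): 5·1+1·6=11≤23, 1·1+5·6=31≤32, objective 45.
The best lattice point is (2,6), giving 48.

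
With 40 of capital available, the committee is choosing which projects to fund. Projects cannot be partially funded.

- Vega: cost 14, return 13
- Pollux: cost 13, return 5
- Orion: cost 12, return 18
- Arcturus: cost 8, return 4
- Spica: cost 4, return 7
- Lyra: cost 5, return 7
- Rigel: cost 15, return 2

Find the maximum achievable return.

Vega + Orion + Arcturus + Lyra: cost 14 + 12 + 8 + 5 = 39 ≤ 40, return 13 + 18 + 4 + 7 = 42.
Vega + Orion + Arcturus + Spica: cost 14 + 12 + 8 + 4 = 38 ≤ 40, return 13 + 18 + 4 + 7 = 42.
Vega + Orion + Spica + Lyra: cost 14 + 12 + 4 + 5 = 35 ≤ 40, return 13 + 18 + 7 + 7 = 45.
Best is Vega, Orion, Spica, and Lyra with total return 45.

45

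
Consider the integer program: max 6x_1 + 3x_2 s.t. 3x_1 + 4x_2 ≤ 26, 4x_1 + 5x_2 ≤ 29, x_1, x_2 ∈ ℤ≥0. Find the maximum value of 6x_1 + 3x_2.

The continuous relaxation peaks at (7.25, 0) with value 43.50; rounding to a feasible lattice point costs some objective.
(x_1,x_2)=(7,0): 3·7+4·0=21≤26, 4·7+5·0=28≤29, objective 42.
(x_1,x_2)=(6,1): 3·6+4·1=22≤26, 4·6+5·1=29≤29, objective 39.
(x_1,x_2)=(6,0): 3·6+4·0=18≤26, 4·6+5·0=24≤29, objective 36.
Maximum is 42 at (x_1,x_2)=(7,0).

42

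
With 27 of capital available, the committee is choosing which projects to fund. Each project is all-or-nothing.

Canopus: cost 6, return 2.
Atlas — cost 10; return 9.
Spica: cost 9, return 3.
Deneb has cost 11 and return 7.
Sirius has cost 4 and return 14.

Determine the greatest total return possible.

30

Allowing fractional choices, the relaxed optimum would be about 30.7, but projects are indivisible.
Atlas + Spica + Sirius: cost 10 + 9 + 4 = 23 ≤ 27, return 9 + 3 + 14 = 26.
Atlas + Deneb + Sirius: cost 10 + 11 + 4 = 25 ≤ 27, return 9 + 7 + 14 = 30.
Best is Atlas, Deneb, and Sirius with total return 30.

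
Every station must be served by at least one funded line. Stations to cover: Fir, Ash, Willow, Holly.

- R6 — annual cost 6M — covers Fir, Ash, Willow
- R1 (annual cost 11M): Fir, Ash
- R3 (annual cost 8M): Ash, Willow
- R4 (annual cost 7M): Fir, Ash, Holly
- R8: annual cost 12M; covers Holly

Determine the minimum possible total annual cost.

Choose R6 and R4: together they cover Fir, Ash, Willow, Holly — every station.
Total annual cost: 6 + 7 = 13.
No cover costs less than 13.

13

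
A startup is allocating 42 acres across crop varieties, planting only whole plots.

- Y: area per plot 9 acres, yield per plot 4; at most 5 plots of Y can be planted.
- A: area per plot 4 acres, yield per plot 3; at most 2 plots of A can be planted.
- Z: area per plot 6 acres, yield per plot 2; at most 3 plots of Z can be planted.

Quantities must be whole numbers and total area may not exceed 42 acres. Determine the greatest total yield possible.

20

Take 3×Y, 2×A, and 1×Z: area 41 ≤ 42, yield 3·4 + 2·3 + 1·2 = 20.
A has the best ratio (3/4) and is taken to its limit of 2; remaining capacity is filled optimally with the others.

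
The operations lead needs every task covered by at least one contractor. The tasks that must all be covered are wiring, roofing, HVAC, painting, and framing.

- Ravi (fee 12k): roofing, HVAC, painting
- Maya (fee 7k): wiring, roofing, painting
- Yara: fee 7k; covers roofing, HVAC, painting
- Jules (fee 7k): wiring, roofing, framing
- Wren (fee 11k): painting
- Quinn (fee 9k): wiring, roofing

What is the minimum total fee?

This is an integer covering problem.
The greedy cost-per-new-task heuristic would pick Maya, Yara, and Jules for 21, but a cheaper cover exists.
Choose Yara and Jules: together they cover wiring, roofing, HVAC, painting, framing — every task.
Total fee: 7 + 7 = 14.
No cover costs less than 14.

14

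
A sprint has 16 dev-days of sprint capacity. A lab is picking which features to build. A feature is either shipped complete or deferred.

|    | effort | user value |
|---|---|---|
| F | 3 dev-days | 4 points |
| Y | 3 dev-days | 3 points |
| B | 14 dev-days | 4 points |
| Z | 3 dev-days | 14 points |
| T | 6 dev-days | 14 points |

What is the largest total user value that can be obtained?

Treat it as a binary knapsack problem.
Allowing fractional choices, the relaxed optimum would be about 35.3, but features are indivisible.
F + Z + T: effort 3 + 3 + 6 = 12 ≤ 16, user value 4 + 14 + 14 = 32.
F + Y + Z + T: effort 3 + 3 + 3 + 6 = 15 ≤ 16, user value 4 + 3 + 14 + 14 = 35.
Y + Z + T: effort 3 + 3 + 6 = 12 ≤ 16, user value 3 + 14 + 14 = 31.
Best is F, Y, Z, and T with total user value 35.

35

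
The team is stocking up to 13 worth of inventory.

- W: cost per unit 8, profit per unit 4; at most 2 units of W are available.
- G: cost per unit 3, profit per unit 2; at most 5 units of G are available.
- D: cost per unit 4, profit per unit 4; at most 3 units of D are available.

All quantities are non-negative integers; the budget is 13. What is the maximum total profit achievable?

12

D has the best ratio (4/4); taking only D gives at most 3×4 = 12 (stopped by the cost limit).
Optimal: 3×D: cost 12 ≤ 13, profit 3·4 = 12.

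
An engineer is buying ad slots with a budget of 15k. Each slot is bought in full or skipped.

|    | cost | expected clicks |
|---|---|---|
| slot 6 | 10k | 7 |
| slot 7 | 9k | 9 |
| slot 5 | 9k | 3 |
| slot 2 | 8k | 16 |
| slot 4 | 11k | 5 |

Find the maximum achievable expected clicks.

slot 7: cost 9 ≤ 15, expected clicks 9.
slot 6: cost 10 ≤ 15, expected clicks 7.
slot 2: cost 8 ≤ 15, expected clicks 16.
Best is slot 2 with total expected clicks 16.

16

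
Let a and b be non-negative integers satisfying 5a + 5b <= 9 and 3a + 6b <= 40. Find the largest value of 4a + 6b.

6

Relaxing integrality, the LP optimum is 10.80 at (a,b) = (0, 1.8), which is not an integer point.
(a,b)=(0,1): 5·0+5·1=5≤9, 3·0+6·1=6≤40, objective 6.
(a,b)=(1,0): 5·1+5·0=5≤9, 3·1+6·0=3≤40, objective 4.
(a,b)=(0,0): 5·0+5·0=0≤9, 3·0+6·0=0≤40, objective 0.
Maximum is 6 at (a,b)=(0,1).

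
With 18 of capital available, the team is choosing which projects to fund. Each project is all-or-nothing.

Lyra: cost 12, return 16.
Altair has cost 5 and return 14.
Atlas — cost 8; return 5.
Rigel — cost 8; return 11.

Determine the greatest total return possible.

Allowing fractional choices, the relaxed optimum would be about 31.7, but projects are indivisible.
Altair + Atlas: cost 5 + 8 = 13 ≤ 18, return 14 + 5 = 19.
Lyra + Altair: cost 12 + 5 = 17 ≤ 18, return 16 + 14 = 30.
Altair + Rigel: cost 5 + 8 = 13 ≤ 18, return 14 + 11 = 25.
Best is Lyra and Altair with total return 30.

30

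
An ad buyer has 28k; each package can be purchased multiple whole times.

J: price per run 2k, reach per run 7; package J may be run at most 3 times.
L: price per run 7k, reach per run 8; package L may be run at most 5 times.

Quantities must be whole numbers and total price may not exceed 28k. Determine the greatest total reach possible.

45

3×J and 3×L: price 27 ≤ 28, reach 3·7 + 3·8 = 45.
2×J and 3×L: price 25 ≤ 28, reach 2·7 + 3·8 = 38.
Best is 45.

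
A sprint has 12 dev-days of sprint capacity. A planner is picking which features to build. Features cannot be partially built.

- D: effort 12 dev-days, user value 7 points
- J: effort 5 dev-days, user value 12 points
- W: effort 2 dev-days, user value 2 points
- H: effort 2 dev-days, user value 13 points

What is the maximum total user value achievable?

Allowing fractional choices, the relaxed optimum would be about 28.8, but features are indivisible.
J + W + H: effort 5 + 2 + 2 = 9 ≤ 12, user value 12 + 2 + 13 = 27.
J + H: effort 5 + 2 = 7 ≤ 12, user value 12 + 13 = 25.
Best is J, W, and H with total user value 27.

27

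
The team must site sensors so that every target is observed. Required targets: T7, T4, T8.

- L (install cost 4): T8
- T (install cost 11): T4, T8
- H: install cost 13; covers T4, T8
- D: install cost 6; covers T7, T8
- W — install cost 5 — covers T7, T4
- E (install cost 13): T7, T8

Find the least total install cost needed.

Choose L and W: together they cover T7, T4, T8 — every target.
Total install cost: 4 + 5 = 9.
No cover costs less than 9.

9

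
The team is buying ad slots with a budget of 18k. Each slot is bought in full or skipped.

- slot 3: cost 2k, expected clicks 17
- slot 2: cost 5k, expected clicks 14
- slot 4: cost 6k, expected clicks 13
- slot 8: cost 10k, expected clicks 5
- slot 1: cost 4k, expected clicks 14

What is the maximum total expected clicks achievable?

58

Allowing fractional choices, the relaxed optimum would be about 58.5, but ad slots are indivisible.
slot 3 + slot 4 + slot 1: cost 2 + 6 + 4 = 12 ≤ 18, expected clicks 17 + 13 + 14 = 44.
slot 3 + slot 2 + slot 4 + slot 1: cost 2 + 5 + 6 + 4 = 17 ≤ 18, expected clicks 17 + 14 + 13 + 14 = 58.
slot 3 + slot 2 + slot 1: cost 2 + 5 + 4 = 11 ≤ 18, expected clicks 17 + 14 + 14 = 45.
Best is slot 3, slot 2, slot 4, and slot 1 with total expected clicks 58.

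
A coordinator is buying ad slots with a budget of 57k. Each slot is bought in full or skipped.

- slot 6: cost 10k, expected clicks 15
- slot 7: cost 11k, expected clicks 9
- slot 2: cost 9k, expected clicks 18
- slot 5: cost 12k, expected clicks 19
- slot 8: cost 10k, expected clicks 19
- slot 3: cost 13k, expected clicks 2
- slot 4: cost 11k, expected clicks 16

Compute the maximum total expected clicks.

87

Take slot 6, slot 2, slot 5, slot 8, and slot 4: cost 10 + 9 + 12 + 10 + 11 = 52 ≤ 57, expected clicks 15 + 18 + 19 + 19 + 16 = 87.
No other feasible combination does better.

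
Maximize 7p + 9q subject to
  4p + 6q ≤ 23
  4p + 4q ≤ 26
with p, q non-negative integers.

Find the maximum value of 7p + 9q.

37

(p,q)=(4,1): 4·4+6·1=22≤23, 4·4+4·1=20≤26, objective 37.
(p,q)=(5,0): 4·5+6·0=20≤23, 4·5+4·0=20≤26, objective 35.
(p,q)=(3,1): 4·3+6·1=18≤23, 4·3+4·1=16≤26, objective 30.
(p,q)=(4,0): 4·4+6·0=16≤23, 4·4+4·0=16≤26, objective 28.
No feasible integer point exceeds 37.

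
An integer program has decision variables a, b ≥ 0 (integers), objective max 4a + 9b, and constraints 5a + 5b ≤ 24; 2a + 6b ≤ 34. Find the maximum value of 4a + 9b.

The continuous relaxation peaks at (0, 4.8) with value 43.20; rounding to a feasible lattice point costs some objective.
(a,b)=(0,4): 5·0+5·4=20≤24, 2·0+6·4=24≤34, objective 36.
(a,b)=(1,3): 5·1+5·3=20≤24, 2·1+6·3=20≤34, objective 31.
(a,b)=(0,3): 5·0+5·3=15≤24, 2·0+6·3=18≤34, objective 27.
The best lattice point is (0,4), giving 36.

36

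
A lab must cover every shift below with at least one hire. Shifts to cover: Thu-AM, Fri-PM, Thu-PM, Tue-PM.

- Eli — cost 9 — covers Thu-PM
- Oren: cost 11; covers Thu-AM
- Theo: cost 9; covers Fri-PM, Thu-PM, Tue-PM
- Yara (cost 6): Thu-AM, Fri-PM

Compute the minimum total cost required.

This is an integer covering problem.
Choose Theo and Yara: together they cover Thu-AM, Fri-PM, Thu-PM, Tue-PM — every shift.
Total cost: 9 + 6 = 15.
No cover costs less than 15.

15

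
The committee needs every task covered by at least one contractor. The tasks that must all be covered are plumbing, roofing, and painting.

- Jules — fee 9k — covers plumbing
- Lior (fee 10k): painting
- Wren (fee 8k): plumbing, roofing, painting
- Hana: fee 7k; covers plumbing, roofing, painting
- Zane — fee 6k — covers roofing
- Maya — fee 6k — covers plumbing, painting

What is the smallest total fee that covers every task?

7

This is a weighted set-cover instance.
Hana alone covers plumbing, roofing, painting — every task.
Total fee: 7.
No cover costs less than 7.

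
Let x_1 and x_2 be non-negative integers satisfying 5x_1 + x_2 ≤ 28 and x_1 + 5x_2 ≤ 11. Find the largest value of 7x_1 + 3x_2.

Relaxing integrality, the LP optimum is 41.00 at (x_1,x_2) = (5.38, 1.12), which is not an integer point.
(x_1,x_2)=(5,1): 5·5+1·1=26≤28, 1·5+5·1=10≤11, objective 38.
(x_1,x_2)=(5,0): 5·5+1·0=25≤28, 1·5+5·0=5≤11, objective 35.
No feasible integer point exceeds 38.

38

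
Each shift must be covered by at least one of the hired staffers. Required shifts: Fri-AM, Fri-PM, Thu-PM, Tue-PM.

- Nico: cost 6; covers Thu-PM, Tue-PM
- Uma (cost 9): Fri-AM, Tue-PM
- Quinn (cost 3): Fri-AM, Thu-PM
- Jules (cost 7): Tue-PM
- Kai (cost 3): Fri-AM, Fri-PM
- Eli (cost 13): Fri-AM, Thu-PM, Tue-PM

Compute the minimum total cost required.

The greedy cost-per-new-shift heuristic would pick Quinn, Kai, and Nico for 12, but a cheaper cover exists.
Choose Nico and Kai: together they cover Fri-AM, Fri-PM, Thu-PM, Tue-PM — every shift.
Total cost: 6 + 3 = 9.
No cover costs less than 9.

9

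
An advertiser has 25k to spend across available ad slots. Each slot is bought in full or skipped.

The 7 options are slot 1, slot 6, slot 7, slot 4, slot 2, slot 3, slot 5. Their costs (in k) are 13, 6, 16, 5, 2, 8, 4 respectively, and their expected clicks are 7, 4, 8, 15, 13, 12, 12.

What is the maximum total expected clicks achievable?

This is an integer program with binary decision variables.
slot 4 + slot 2 + slot 3 + slot 5: cost 5 + 2 + 8 + 4 = 19 ≤ 25, expected clicks 15 + 13 + 12 + 12 = 52.
slot 6 + slot 4 + slot 2 + slot 3 + slot 5: cost 6 + 5 + 2 + 8 + 4 = 25 ≤ 25, expected clicks 4 + 15 + 13 + 12 + 12 = 56.
slot 1 + slot 4 + slot 2 + slot 5: cost 13 + 5 + 2 + 4 = 24 ≤ 25, expected clicks 7 + 15 + 13 + 12 = 47.
Best is slot 6, slot 4, slot 2, slot 3, and slot 5 with total expected clicks 56.

56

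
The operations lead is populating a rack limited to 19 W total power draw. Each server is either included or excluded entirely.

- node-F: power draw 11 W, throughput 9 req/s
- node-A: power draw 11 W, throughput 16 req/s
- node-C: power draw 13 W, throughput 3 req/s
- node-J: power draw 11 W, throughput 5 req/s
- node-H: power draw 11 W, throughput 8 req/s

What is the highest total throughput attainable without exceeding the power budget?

Treat it as a binary knapsack problem.
node-F: power draw 11 ≤ 19, throughput 9.
node-H: power draw 11 ≤ 19, throughput 8.
node-A: power draw 11 ≤ 19, throughput 16.
Best is node-A with total throughput 16.

16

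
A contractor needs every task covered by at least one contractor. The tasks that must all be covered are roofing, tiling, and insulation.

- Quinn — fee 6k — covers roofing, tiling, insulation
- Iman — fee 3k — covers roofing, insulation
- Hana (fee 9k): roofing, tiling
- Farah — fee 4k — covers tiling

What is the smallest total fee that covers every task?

The greedy cost-per-new-task heuristic would pick Iman and Farah for 7, but a cheaper cover exists.
Quinn alone covers roofing, tiling, insulation — every task.
Total fee: 6.
No cover costs less than 6.

6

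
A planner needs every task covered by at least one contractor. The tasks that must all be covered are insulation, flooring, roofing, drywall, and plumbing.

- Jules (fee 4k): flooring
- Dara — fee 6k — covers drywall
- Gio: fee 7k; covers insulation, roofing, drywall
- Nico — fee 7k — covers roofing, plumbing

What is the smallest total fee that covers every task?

18

This is an integer covering problem.
Choose Jules, Gio, and Nico: together they cover insulation, flooring, roofing, drywall, plumbing — every task.
Total fee: 4 + 7 + 7 = 18.
No cover costs less than 18.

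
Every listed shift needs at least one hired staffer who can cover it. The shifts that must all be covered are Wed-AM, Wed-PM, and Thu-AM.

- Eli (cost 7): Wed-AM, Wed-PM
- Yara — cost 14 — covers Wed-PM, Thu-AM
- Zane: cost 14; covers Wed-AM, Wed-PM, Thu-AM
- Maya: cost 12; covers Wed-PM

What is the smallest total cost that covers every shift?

14

The greedy cost-per-new-shift heuristic would pick Eli and Yara for 21, but a cheaper cover exists.
Zane alone covers Wed-AM, Wed-PM, Thu-AM — every shift.
Total cost: 14.
No cover costs less than 14.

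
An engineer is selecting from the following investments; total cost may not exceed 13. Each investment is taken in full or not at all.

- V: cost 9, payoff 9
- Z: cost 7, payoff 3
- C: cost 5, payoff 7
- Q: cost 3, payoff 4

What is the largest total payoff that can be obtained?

Allowing fractional choices, the relaxed optimum would be about 16.0, but investments are indivisible.
Z + C: cost 7 + 5 = 12 ≤ 13, payoff 3 + 7 = 10.
V + Q: cost 9 + 3 = 12 ≤ 13, payoff 9 + 4 = 13.
C + Q: cost 5 + 3 = 8 ≤ 13, payoff 7 + 4 = 11.
Best is V and Q with total payoff 13.

13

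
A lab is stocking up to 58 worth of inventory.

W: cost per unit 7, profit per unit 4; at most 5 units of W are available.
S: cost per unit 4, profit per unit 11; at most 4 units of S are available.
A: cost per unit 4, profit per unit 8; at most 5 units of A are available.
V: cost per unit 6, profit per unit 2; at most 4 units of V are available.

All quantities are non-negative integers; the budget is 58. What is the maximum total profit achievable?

96

S has the best ratio (11/4); taking only S gives at most 4×11 = 44 (stopped by the supply cap of 4).
Mixing does better — 3×W, 4×S, and 5×A: cost 57 ≤ 58, profit 3·4 + 4·11 + 5·8 = 96.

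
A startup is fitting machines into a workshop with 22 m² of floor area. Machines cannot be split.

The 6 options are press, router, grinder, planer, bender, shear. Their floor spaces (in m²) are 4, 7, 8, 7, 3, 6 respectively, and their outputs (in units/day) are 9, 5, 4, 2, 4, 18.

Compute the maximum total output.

36

Allowing fractional choices, the relaxed optimum would be about 37.0, but machines are indivisible.
press + router + bender + shear: floor space 4 + 7 + 3 + 6 = 20 ≤ 22, output 9 + 5 + 4 + 18 = 36.
press + grinder + bender + shear: floor space 4 + 8 + 3 + 6 = 21 ≤ 22, output 9 + 4 + 4 + 18 = 35.
press + planer + bender + shear: floor space 4 + 7 + 3 + 6 = 20 ≤ 22, output 9 + 2 + 4 + 18 = 33.
Best is press, router, bender, and shear with total output 36.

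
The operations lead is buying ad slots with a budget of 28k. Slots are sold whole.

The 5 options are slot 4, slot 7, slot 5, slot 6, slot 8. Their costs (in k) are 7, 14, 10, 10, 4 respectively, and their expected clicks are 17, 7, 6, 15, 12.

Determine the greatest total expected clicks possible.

Treat it as a binary knapsack problem.
Take slot 4, slot 6, and slot 8: cost 7 + 10 + 4 = 21 ≤ 28, expected clicks 17 + 15 + 12 = 44.
No other feasible combination does better.

44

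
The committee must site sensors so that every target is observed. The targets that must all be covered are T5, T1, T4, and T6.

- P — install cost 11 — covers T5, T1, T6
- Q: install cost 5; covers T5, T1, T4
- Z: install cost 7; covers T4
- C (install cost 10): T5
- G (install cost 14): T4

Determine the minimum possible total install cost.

16

Choose P and Q: together they cover T5, T1, T4, T6 — every target.
Total install cost: 11 + 5 = 16.
No cover costs less than 16.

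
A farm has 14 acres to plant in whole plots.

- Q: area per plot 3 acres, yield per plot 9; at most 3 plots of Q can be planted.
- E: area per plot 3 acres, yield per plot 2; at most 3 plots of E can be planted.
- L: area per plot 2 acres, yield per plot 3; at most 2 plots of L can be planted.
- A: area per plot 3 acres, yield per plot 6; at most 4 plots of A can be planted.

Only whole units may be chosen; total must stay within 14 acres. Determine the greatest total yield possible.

36

This is a bounded integer knapsack.
Take 3×Q, 1×L, and 1×A: area 14 ≤ 14, yield 3·9 + 1·3 + 1·6 = 36.
Q has the best ratio (9/3) and is taken to its limit of 3; remaining capacity is filled optimally with the others.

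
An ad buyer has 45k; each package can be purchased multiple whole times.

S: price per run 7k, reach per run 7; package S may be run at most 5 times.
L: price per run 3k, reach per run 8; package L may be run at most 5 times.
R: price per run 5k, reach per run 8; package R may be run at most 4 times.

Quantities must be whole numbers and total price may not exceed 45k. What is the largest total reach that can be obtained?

79

2×S, 5×L, and 3×R: price 44 ≤ 45, reach 2·7 + 5·8 + 3·8 = 78.
1×S, 5×L, and 4×R: price 42 ≤ 45, reach 1·7 + 5·8 + 4·8 = 79.
Best is 79.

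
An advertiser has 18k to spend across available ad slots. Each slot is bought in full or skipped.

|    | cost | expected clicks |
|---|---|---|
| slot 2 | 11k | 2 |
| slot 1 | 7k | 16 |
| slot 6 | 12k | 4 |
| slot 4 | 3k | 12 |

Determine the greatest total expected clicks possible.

28

This is a 0-1 knapsack instance.
Allowing fractional choices, the relaxed optimum would be about 30.7, but ad slots are indivisible.
slot 1 + slot 4: cost 7 + 3 = 10 ≤ 18, expected clicks 16 + 12 = 28.
slot 2 + slot 1: cost 11 + 7 = 18 ≤ 18, expected clicks 2 + 16 = 18.
Best is slot 1 and slot 4 with total expected clicks 28.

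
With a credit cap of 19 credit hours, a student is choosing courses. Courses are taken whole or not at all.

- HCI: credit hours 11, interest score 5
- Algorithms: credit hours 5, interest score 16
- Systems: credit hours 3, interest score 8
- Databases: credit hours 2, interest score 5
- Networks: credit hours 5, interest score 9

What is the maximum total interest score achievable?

Allowing fractional choices, the relaxed optimum would be about 39.8, but courses are indivisible.
Algorithms + Systems + Networks: credit hours 5 + 3 + 5 = 13 ≤ 19, interest score 16 + 8 + 9 = 33.
Algorithms + Databases + Networks: credit hours 5 + 2 + 5 = 12 ≤ 19, interest score 16 + 5 + 9 = 30.
Algorithms + Systems + Databases + Networks: credit hours 5 + 3 + 2 + 5 = 15 ≤ 19, interest score 16 + 8 + 5 + 9 = 38.
Best is Algorithms, Systems, Databases, and Networks with total interest score 38.

38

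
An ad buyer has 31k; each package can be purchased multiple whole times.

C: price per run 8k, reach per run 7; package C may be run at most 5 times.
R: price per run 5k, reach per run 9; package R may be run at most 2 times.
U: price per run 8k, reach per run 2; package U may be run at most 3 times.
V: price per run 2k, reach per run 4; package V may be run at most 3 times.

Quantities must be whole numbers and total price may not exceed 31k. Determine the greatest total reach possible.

1×C, 2×R, and 3×V: price 24 ≤ 31, reach 1·7 + 2·9 + 3·4 = 37.
2×C, 2×R, and 2×V: price 30 ≤ 31, reach 2·7 + 2·9 + 2·4 = 40.
Best is 40.

40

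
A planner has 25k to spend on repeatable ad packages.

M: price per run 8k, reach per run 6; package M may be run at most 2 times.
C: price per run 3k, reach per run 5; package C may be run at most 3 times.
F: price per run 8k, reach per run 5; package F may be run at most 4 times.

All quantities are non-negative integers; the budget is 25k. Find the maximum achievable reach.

This is a bounded integer knapsack.
1×M, 3×C, and 1×F: price 25 ≤ 25, reach 1·6 + 3·5 + 1·5 = 26.
2×M and 3×C: price 25 ≤ 25, reach 2·6 + 3·5 = 27.
Best is 27.

27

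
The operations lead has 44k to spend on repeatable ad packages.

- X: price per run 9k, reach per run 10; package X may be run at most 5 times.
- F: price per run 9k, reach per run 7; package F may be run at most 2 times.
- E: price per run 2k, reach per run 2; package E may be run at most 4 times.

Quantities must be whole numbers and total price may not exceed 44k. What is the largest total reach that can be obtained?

48

Take 4×X and 4×E: price 44 ≤ 44, reach 4·10 + 4·2 = 48.
No other integer combination yields more.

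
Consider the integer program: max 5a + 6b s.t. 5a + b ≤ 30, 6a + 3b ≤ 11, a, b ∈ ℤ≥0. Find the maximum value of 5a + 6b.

Relaxing integrality, the LP optimum is 22.00 at (a,b) = (0, 3.67), which is not an integer point.
(a,b)=(0,3) is feasible, giving 18.
(a,b)=(0,2) is feasible, giving 12.
No feasible integer point exceeds 18.

18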